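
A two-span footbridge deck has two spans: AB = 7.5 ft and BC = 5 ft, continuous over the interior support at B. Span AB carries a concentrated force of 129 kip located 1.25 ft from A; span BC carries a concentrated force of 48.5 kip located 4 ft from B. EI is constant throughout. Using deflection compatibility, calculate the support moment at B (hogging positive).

Insert a hinge at B; M_B is the redundant, and each span becomes simply supported.
Rotations at B on the released spans (each span's end-slope, ×1/EI):
  span AB: point load 129 at a = 1.25: Pab(L + a)/(6LEI) = 196/EI
  span BC: point load 48.5 at a = 4: Pab(L + b)/(6LEI) = 38.8/EI
  relative rotation θ_0 = (196 + 38.8)/EI = 234.8/EI
A unit hogging moment at B produces rotation L₁/(3EI) + L₂/(3EI) = 4.167/EI.
Compatibility: M_B·(L₁+L₂)/(3EI) = θ_0, giving M_B = 56.34 kip·ft (hogging).

M_B = 56.34 kip·ft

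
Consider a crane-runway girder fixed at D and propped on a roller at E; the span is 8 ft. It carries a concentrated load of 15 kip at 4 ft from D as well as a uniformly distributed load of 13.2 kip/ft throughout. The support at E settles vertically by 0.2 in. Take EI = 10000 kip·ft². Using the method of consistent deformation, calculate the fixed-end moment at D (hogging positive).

M_D = 135.9 kip·ft

Choose R_E as the redundant. The primary structure is the cantilever fixed at D.
Primary-structure tip deflection at E by superposition:
  point load 15 at a = 4: Pa²(3L − a)/(6EI) = 800/EI
  UDL 13.2: wL⁴/(8EI) = 6758/EI
  δ_0 = 7558/EI
Flexibility coefficient — unit upward force at E: δ_{EE} = L³/(3EI) = 170.7/EI.
With EI = 10000 kip·ft²: δ_0 = 0.75584 ft and δ_{EE} = 0.017067 ft/kip.
Compatibility — the beam at E must follow the support down by 0.01667 ft: δ_0 − R_E·δ_{EE} = 0.01667, so R_E = (0.75584 − 0.01667)/0.017067 = 43.31 kip.
Moment equilibrium about D: M_D = Σ(load moments about D) − R_E·L = 482.4 − 43.31×8 = 135.9 kip·ft.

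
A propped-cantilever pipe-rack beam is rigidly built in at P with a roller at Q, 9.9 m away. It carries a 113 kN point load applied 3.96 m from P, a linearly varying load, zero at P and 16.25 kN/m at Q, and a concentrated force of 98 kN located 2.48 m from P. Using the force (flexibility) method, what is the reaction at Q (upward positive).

R_Q = 76.2 kN

Choose R_Q as the redundant. The primary structure is the cantilever fixed at P.
Deflection at Q on the released cantilever, summing each load's contribution:
  point load 113 at a = 3.96: Pa²(3L − a)/(6EI) = 7602/EI
  triangular load, peak 16.25 at the free end: 11w₀L⁴/(120EI) = 14309/EI
  point load 98 at a = 2.48: Pa²(3L − a)/(6EI) = 2734/EI
  δ_0 = 24645/EI
Tip deflection under a unit load at Q: L³/(3EI) = 323.4/EI.
Compatibility at Q: δ_0 − R_Q·δ_{QQ} = 0, so R_Q = 24645/323.4 = 76.2 kN.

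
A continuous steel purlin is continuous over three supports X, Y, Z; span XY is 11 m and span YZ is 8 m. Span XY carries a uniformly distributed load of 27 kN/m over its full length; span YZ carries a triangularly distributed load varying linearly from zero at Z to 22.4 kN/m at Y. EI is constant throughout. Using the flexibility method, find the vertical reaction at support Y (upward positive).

R_Y = 268 kN

Take M_Y as the redundant. Released structure: two simple spans XY and YZ with a hinge at Y.
Discontinuity in slope at Y on the released structure — sum the simple-span end rotations:
  span XY: UDL 27: wL³/(24EI) = 1497/EI
  span YZ: triangular load, peak 22.4: w₀L³/(45EI) = 254.9/EI
  relative rotation θ_0 = (1497 + 254.9)/EI = 1752/EI
A unit hogging moment at Y produces rotation L₁/(3EI) + L₂/(3EI) = 6.333/EI.
Compatibility: M_Y·(L₁+L₂)/(3EI) = θ_0, giving M_Y = 276.7 kN·m (hogging).
Span XY, ΣM about X with M_Y applied at Y: R_Y^{XY}·11 = 1634 + 276.7, so R_Y^{XY} = 173.7 kN and R_X = 297 − 173.7 = 123.3 kN.
Span YZ, ΣM about Z: R_Y^{YZ}·8 = 477.9 + 276.7, so R_Y^{YZ} = 94.32 kN and R_Z = 89.6 − 94.32 = -4.717 kN.
R_Y = 173.7 + 94.32 = 268 kN.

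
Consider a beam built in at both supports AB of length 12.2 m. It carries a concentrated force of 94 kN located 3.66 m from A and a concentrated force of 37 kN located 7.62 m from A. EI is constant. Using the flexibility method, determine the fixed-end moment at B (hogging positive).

Release both end moments; the primary structure is a simply-supported span AB with redundants M_A and M_B.
Simple-span end rotations at A and B under the given loads:
  at A: point load 94 at a = 3.66: Pab(L + b)/(6LEI) = 832.5/EI
  at B: point load 94 at a = 3.66: Pab(L + a)/(6LEI) = 636.6/EI
  at A: point load 37 at a = 7.62: Pab(L + b)/(6LEI) = 296/EI
  at B: point load 37 at a = 7.62: Pab(L + a)/(6LEI) = 349.6/EI
  θ_A0 = 1128/EI,  θ_B0 = 986.2/EI
Flexibility coefficients: a unit moment at one end gives L/(3EI) there and L/(6EI) at the far end, so f₁₁ = f₂₂ = 4.067/EI and f₁₂ = f₂₁ = 2.033/EI.
Compatibility — zero rotation at each built-in end:
  4.067 M_A + 2.033 M_B = 1128
  2.033 M_A + 4.067 M_B = 986.2
Solving the pair gives M_A = 208.3 kN·m and M_B = 138.4 kN·m (hogging).

M_B = 138.4 kN·m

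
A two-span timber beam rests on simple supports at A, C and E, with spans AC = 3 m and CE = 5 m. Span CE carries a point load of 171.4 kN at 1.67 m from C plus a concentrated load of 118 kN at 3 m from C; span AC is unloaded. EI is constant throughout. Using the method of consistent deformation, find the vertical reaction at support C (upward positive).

R_C = 247.3 kN

Insert a hinge at C; M_C is the redundant, and each span becomes simply supported.
Discontinuity in slope at C on the released structure — sum the simple-span end rotations:
  span CE: point load 171.4 at a = 1.67: Pab(L + b)/(6LEI) = 264.7/EI
  span CE: point load 118 at a = 3: Pab(L + b)/(6LEI) = 165.2/EI
  relative rotation θ_0 = (0 + 429.9)/EI = 429.9/EI
A unit hogging moment at C produces rotation L₁/(3EI) + L₂/(3EI) = 2.667/EI.
Compatibility: M_C·(L₁+L₂)/(3EI) = θ_0, giving M_C = 161.2 kN·m (hogging).
Span AC, ΣM about A with M_C applied at C: R_C^{AC}·3 = 0 + 161.2, so R_C^{AC} = 53.73 kN and R_A = 0 − 53.73 = -53.73 kN.
Span CE, ΣM about E: R_C^{CE}·5 = 806.8 + 161.2, so R_C^{CE} = 193.6 kN and R_E = 289.4 − 193.6 = 95.81 kN.
R_C = 53.73 + 193.6 = 247.3 kN.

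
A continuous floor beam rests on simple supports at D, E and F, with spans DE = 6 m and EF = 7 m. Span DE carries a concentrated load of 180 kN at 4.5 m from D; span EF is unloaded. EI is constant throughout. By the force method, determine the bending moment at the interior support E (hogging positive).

Take M_E as the redundant. Released structure: two simple spans DE and EF with a hinge at E.
Rotations at E on the released spans (each span's end-slope, ×1/EI):
  span DE: point load 180 at a = 4.5: Pab(L + a)/(6LEI) = 354.4/EI
  relative rotation θ_0 = (354.4 + 0)/EI = 354.4/EI
A unit hogging moment at E produces rotation L₁/(3EI) + L₂/(3EI) = 4.333/EI.
Compatibility: M_E·(L₁+L₂)/(3EI) = θ_0, giving M_E = 81.78 kN·m (hogging).

M_E = 81.78 kN·m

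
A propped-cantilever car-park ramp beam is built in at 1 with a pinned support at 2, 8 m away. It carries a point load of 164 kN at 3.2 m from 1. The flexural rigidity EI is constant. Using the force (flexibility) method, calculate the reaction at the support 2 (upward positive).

R_2 = 34.11 kN

Release the roller at 2. Primary structure: cantilever fixed at 1.
Primary-structure tip deflection at 2 by superposition:
  point load 164 at a = 3.2: Pa²(3L − a)/(6EI) = 5822/EI
Flexibility coefficient — unit upward force at 2: δ_{22} = L³/(3EI) = 170.7/EI.
The prop prevents deflection at 2: R_2 = δ_0/δ_{22} = 5822/170.7 = 34.11 kN.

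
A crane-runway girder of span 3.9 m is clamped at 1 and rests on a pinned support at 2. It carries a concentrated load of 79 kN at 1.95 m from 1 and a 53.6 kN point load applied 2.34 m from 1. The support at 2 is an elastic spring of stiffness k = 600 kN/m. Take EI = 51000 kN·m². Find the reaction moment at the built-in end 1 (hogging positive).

M_1 = 244.3 kN·m

Choose R_2 as the redundant. The primary structure is the cantilever fixed at 1.
Downward deflection at the released point 2 due to the loads:
  point load 79 at a = 1.95: Pa²(3L − a)/(6EI) = 488.1/EI
  point load 53.6 at a = 2.34: Pa²(3L − a)/(6EI) = 457.8/EI
  δ_0 = 946/EI
Tip deflection under a unit load at 2: L³/(3EI) = 19.77/EI.
With EI = 51000 kN·m²: δ_0 = 0.018549 m and δ_{22} = 0.000388 m/kN.
Compatibility — the spring shortens by R_2/k under the reaction it provides: δ_0 − R_2·δ_{22} = R_2/k. With 1/k = 0.001667 m/kN, R_2 = δ_0 / (δ_{22} + 1/k) = 0.018549 / (0.000388 + 0.001667) = 9.029 kN.
Moment equilibrium about 1: M_1 = Σ(load moments about 1) − R_2·L = 279.5 − 9.029×3.9 = 244.3 kN·m.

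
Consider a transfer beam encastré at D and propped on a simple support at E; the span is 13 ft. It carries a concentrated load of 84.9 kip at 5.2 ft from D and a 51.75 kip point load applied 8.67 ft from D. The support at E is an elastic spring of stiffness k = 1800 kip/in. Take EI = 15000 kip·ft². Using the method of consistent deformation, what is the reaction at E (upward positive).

R_E = 44.47 kip

Remove the prop at E; the released (primary) structure is a cantilever built in at D.
Primary-structure tip deflection at E by superposition:
  point load 84.9 at a = 5.2: Pa²(3L − a)/(6EI) = 12932/EI
  point load 51.75 at a = 8.67: Pa²(3L − a)/(6EI) = 19664/EI
  δ_0 = 32596/EI
Tip deflection under a unit load at E: L³/(3EI) = 732.3/EI.
With EI = 15000 kip·ft²: δ_0 = 2.1731 ft and δ_{EE} = 0.048822 ft/kip.
Compatibility — the spring shortens by R_E/k under the reaction it provides: δ_0 − R_E·δ_{EE} = R_E/k. With 1/k = 1/(1800×12) ft/kip = 0.000046 ft/kip, R_E = δ_0 / (δ_{EE} + 1/k) = 2.1731 / (0.048822 + 0.000046) = 44.47 kip.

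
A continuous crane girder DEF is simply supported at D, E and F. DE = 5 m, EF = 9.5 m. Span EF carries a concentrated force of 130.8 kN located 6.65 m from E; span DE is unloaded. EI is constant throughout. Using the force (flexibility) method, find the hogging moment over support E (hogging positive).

Insert a hinge at E; M_E is the redundant, and each span becomes simply supported.
Discontinuity in slope at E on the released structure — sum the simple-span end rotations:
  span EF: point load 130.8 at a = 6.65: Pab(L + b)/(6LEI) = 537.1/EI
  relative rotation θ_0 = (0 + 537.1)/EI = 537.1/EI
A unit hogging moment at E produces rotation L₁/(3EI) + L₂/(3EI) = 4.833/EI.
Compatibility: M_E·(L₁+L₂)/(3EI) = θ_0, giving M_E = 111.1 kN·m (hogging).

M_E = 111.1 kN·m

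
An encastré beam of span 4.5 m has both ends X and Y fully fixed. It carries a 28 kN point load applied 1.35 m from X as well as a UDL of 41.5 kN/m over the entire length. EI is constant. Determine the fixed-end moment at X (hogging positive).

Take the two fixed-end moments M_X, M_Y as redundants; the released structure is the simple span XY.
End rotations of the released simple span under the applied load (×1/EI):
  at X: point load 28 at a = 1.35: Pab(L + b)/(6LEI) = 33.74/EI
  at Y: point load 28 at a = 1.35: Pab(L + a)/(6LEI) = 25.8/EI
  at X: UDL 41.5: wL³/(24EI) = 157.6/EI
  at Y: UDL 41.5: wL³/(24EI) = 157.6/EI
  θ_X0 = 191.3/EI,  θ_Y0 = 183.4/EI
Flexibility coefficients: a unit moment at one end gives L/(3EI) there and L/(6EI) at the far end, so f₁₁ = f₂₂ = 1.5/EI and f₁₂ = f₂₁ = 0.75/EI.
Compatibility — zero rotation at each built-in end:
  1.5 M_X + 0.75 M_Y = 191.3
  0.75 M_X + 1.5 M_Y = 183.4
Solving the pair gives M_X = 88.55 kN·m and M_Y = 77.97 kN·m (hogging).

M_X = 88.55 kN·m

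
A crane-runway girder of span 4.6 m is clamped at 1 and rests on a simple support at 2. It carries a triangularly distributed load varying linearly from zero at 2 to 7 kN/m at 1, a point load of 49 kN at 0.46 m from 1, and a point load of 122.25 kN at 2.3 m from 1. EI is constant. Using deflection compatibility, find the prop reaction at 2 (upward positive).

Choose R_2 as the redundant. The primary structure is the cantilever fixed at 1.
Deflection at 2 on the released cantilever, summing each load's contribution:
  triangular load, peak 7 at the fixed end: w₀L⁴/(30EI) = 104.5/EI
  point load 49 at a = 0.46: Pa²(3L − a)/(6EI) = 23.05/EI
  point load 122.25 at a = 2.3: Pa²(3L − a)/(6EI) = 1240/EI
  δ_0 = 1367/EI
Flexibility coefficient — unit upward force at 2: δ_{22} = L³/(3EI) = 32.45/EI.
The prop prevents deflection at 2: R_2 = δ_0/δ_{22} = 1367/32.45 = 42.13 kN.

R_2 = 42.13 kN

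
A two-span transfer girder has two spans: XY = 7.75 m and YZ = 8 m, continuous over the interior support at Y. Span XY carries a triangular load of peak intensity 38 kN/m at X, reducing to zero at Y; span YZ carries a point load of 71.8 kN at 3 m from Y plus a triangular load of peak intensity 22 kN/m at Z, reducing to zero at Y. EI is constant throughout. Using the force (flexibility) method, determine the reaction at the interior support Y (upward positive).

R_Y = 164.6 kN

Release continuity at Y by inserting a hinge; the redundant is the internal moment M_Y. The primary structure is two simply-supported spans XY and YZ.
End slopes at the hinge Y, treating each span as simply supported:
  span XY: triangular load, peak 38: 7w₀L³/(360EI) = 343.9/EI
  span YZ: point load 71.8 at a = 3: Pab(L + b)/(6LEI) = 291.7/EI
  span YZ: triangular load, peak 22: 7w₀L³/(360EI) = 219/EI
  relative rotation θ_0 = (343.9 + 510.7)/EI = 854.7/EI
A unit hogging moment at Y produces rotation L₁/(3EI) + L₂/(3EI) = 5.25/EI.
Compatibility: M_Y·(L₁+L₂)/(3EI) = θ_0, giving M_Y = 162.8 kN·m (hogging).
Span XY, ΣM about X with M_Y applied at Y: R_Y^{XY}·7.75 = 380.4 + 162.8, so R_Y^{XY} = 70.09 kN and R_X = 147.2 − 70.09 = 77.16 kN.
Span YZ, ΣM about Z: R_Y^{YZ}·8 = 593.7 + 162.8, so R_Y^{YZ} = 94.56 kN and R_Z = 159.8 − 94.56 = 65.24 kN.
R_Y = 70.09 + 94.56 = 164.6 kN.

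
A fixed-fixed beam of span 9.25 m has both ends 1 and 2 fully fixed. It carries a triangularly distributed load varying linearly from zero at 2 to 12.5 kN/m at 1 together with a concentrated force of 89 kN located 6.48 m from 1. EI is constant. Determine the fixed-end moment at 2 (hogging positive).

M_2 = 156.6 kN·m

Take the two fixed-end moments M_1, M_2 as redundants; the released structure is the simple span 12.
Simple-span end rotations at 1 and 2 under the given loads:
  at 1: triangular load, peak 12.5: w₀L³/(45EI) = 219.8/EI
  at 2: triangular load, peak 12.5: 7w₀L³/(360EI) = 192.4/EI
  at 1: point load 89 at a = 6.48: Pab(L + b)/(6LEI) = 346/EI
  at 2: point load 89 at a = 6.48: Pab(L + a)/(6LEI) = 452.8/EI
  θ_10 = 565.8/EI,  θ_20 = 645.1/EI
Flexibility coefficients: a unit moment at one end gives L/(3EI) there and L/(6EI) at the far end, so f₁₁ = f₂₂ = 3.083/EI and f₁₂ = f₂₁ = 1.542/EI.
Compatibility — zero rotation at each built-in end:
  3.083 M_1 + 1.542 M_2 = 565.8
  1.542 M_1 + 3.083 M_2 = 645.1
Solving the pair gives M_1 = 105.2 kN·m and M_2 = 156.6 kN·m (hogging).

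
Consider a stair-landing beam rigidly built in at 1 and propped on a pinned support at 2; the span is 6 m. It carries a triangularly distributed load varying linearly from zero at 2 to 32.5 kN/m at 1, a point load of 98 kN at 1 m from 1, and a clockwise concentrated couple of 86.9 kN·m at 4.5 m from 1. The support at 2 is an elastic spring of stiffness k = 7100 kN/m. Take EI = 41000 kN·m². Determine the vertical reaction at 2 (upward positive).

R_2 = 40.48 kN

Choose R_2 as the redundant. The primary structure is the cantilever fixed at 1.
Deflection at 2 on the released cantilever, summing each load's contribution:
  triangular load, peak 32.5 at the fixed end: w₀L⁴/(30EI) = 1404/EI
  point load 98 at a = 1: Pa²(3L − a)/(6EI) = 277.7/EI
  clockwise couple 86.9 at a = 4.5: M₀a(2L − a)/(2EI) = 1466/EI
  δ_0 = 3148/EI
Flexibility coefficient — unit upward force at 2: δ_{22} = L³/(3EI) = 72/EI.
With EI = 41000 kN·m²: δ_0 = 0.076783 m and δ_{22} = 0.001756 m/kN.
Compatibility — the spring shortens by R_2/k under the reaction it provides: δ_0 − R_2·δ_{22} = R_2/k. With 1/k = 0.000141 m/kN, R_2 = δ_0 / (δ_{22} + 1/k) = 0.076783 / (0.001756 + 0.000141) = 40.48 kN.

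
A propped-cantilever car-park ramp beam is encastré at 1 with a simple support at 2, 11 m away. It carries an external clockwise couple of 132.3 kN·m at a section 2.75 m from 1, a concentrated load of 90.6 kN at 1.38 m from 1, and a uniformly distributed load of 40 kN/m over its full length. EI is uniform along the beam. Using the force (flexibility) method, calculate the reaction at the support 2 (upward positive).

R_2 = 174.9 kN

Take the reaction at 2 as the redundant and release it; the primary structure is a cantilever fixed at 1.
Downward deflection at the released point 2 due to the loads:
  clockwise couple 132.3 at a = 2.75: M₀a(2L − a)/(2EI) = 3502/EI
  point load 90.6 at a = 1.38: Pa²(3L − a)/(6EI) = 909.3/EI
  UDL 40: wL⁴/(8EI) = 73205/EI
  δ_0 = 77616/EI
Tip deflection under a unit load at 2: L³/(3EI) = 443.7/EI.
Compatibility at 2: δ_0 − R_2·δ_{22} = 0, so R_2 = 77616/443.7 = 174.9 kN.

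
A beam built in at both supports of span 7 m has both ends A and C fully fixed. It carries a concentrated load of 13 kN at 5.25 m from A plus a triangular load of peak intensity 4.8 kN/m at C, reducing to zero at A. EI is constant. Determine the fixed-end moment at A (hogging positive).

M_A = 12.11 kN·m

Take the two fixed-end moments M_A, M_C as redundants; the released structure is the simple span AC.
Simple-span end rotations at A and C under the given loads:
  at A: point load 13 at a = 5.25: Pab(L + b)/(6LEI) = 24.88/EI
  at C: point load 13 at a = 5.25: Pab(L + a)/(6LEI) = 34.84/EI
  at A: triangular load, peak 4.8: 7w₀L³/(360EI) = 32.01/EI
  at C: triangular load, peak 4.8: w₀L³/(45EI) = 36.59/EI
  θ_A0 = 56.9/EI,  θ_C0 = 71.42/EI
Flexibility coefficients: a unit moment at one end gives L/(3EI) there and L/(6EI) at the far end, so f₁₁ = f₂₂ = 2.333/EI and f₁₂ = f₂₁ = 1.167/EI.
Compatibility — zero rotation at each built-in end:
  2.333 M_A + 1.167 M_C = 56.9
  1.167 M_A + 2.333 M_C = 71.42
Solving the pair gives M_A = 12.11 kN·m and M_C = 24.56 kN·m (hogging).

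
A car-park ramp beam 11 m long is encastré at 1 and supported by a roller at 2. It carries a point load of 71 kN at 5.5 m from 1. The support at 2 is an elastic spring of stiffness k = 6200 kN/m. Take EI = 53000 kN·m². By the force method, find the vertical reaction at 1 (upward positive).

R_1 = 49.23 kN

Remove the prop at 2; the released (primary) structure is a cantilever built in at 1.
Free-end deflection of the primary structure under the applied loading (downward +):
  point load 71 at a = 5.5: Pa²(3L − a)/(6EI) = 9844/EI
Tip deflection under a unit load at 2: L³/(3EI) = 443.7/EI.
With EI = 53000 kN·m²: δ_0 = 0.18573 m and δ_{22} = 0.008371 m/kN.
Compatibility — the spring shortens by R_2/k under the reaction it provides: δ_0 − R_2·δ_{22} = R_2/k. With 1/k = 0.000161 m/kN, R_2 = δ_0 / (δ_{22} + 1/k) = 0.18573 / (0.008371 + 0.000161) = 21.77 kN.
Vertical equilibrium: R_1 = ΣP − R_2 = 71 − 21.77 = 49.23 kN.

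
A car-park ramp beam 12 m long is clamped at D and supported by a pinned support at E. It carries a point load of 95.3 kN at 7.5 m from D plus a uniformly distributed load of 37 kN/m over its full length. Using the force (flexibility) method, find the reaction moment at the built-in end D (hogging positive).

M_D = 850.3 kN·m

Remove the prop at E; the released (primary) structure is a cantilever built in at D.
Free-end deflection of the primary structure under the applied loading (downward +):
  point load 95.3 at a = 7.5: Pa²(3L − a)/(6EI) = 25463/EI
  UDL 37: wL⁴/(8EI) = 95904/EI
  δ_0 = 121367/EI
Tip deflection under a unit load at E: L³/(3EI) = 576/EI.
Compatibility at E: δ_0 − R_E·δ_{EE} = 0, so R_E = 121367/576 = 210.7 kN.
Moment equilibrium about D: M_D = Σ(load moments about D) − R_E·L = 3379 − 210.7×12 = 850.3 kN·m.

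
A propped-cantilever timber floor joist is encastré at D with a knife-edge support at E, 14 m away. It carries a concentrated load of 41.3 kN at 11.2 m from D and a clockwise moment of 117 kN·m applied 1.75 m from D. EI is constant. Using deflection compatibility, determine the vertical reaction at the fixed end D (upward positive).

Remove the prop at E; the released (primary) structure is a cantilever built in at D.
Downward deflection at the released point E due to the loads:
  point load 41.3 at a = 11.2: Pa²(3L − a)/(6EI) = 26594/EI
  clockwise couple 117 at a = 1.75: M₀a(2L − a)/(2EI) = 2687/EI
  δ_0 = 29281/EI
Tip deflection under a unit load at E: L³/(3EI) = 914.7/EI.
The prop prevents deflection at E: R_E = δ_0/δ_{EE} = 29281/914.7 = 32.01 kN.
Vertical equilibrium: R_D = ΣP − R_E = 41.3 − 32.01 = 9.287 kN.

R_D = 9.287 kN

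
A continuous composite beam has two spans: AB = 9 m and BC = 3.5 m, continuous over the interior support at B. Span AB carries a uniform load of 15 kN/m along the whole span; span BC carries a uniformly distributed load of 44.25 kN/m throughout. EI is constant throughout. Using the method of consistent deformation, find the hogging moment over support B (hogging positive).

Insert a hinge at B; M_B is the redundant, and each span becomes simply supported.
Rotations at B on the released spans (each span's end-slope, ×1/EI):
  span AB: UDL 15: wL³/(24EI) = 455.6/EI
  span BC: UDL 44.25: wL³/(24EI) = 79.05/EI
  relative rotation θ_0 = (455.6 + 79.05)/EI = 534.7/EI
A unit hogging moment at B produces rotation L₁/(3EI) + L₂/(3EI) = 4.167/EI.
Slope continuity at B: θ_0 = M_B·4.167/EI, so M_B = 534.7/4.167 = 128.3 kN·m (hogging).

M_B = 128.3 kN·m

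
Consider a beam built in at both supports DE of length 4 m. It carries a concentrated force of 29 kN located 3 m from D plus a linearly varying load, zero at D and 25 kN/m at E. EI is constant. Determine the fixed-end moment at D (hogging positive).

M_D = 18.77 kN·m

Take the two fixed-end moments M_D, M_E as redundants; the released structure is the simple span DE.
On the primary (simply-supported) span, the end slopes from the loading are:
  at D: point load 29 at a = 3: Pab(L + b)/(6LEI) = 18.12/EI
  at E: point load 29 at a = 3: Pab(L + a)/(6LEI) = 25.38/EI
  at D: triangular load, peak 25: 7w₀L³/(360EI) = 31.11/EI
  at E: triangular load, peak 25: w₀L³/(45EI) = 35.56/EI
  θ_D0 = 49.24/EI,  θ_E0 = 60.93/EI
Flexibility coefficients: a unit moment at one end gives L/(3EI) there and L/(6EI) at the far end, so f₁₁ = f₂₂ = 1.333/EI and f₁₂ = f₂₁ = 0.6667/EI.
Compatibility — zero rotation at each built-in end:
  1.333 M_D + 0.6667 M_E = 49.24
  0.6667 M_D + 1.333 M_E = 60.93
Solving the pair gives M_D = 18.77 kN·m and M_E = 36.31 kN·m (hogging).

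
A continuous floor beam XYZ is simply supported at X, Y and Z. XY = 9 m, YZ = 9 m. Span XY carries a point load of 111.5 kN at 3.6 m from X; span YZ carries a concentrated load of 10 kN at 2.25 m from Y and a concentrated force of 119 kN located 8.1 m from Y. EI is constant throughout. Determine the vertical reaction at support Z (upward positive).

R_Z = 96.47 kN

Take M_Y as the redundant. Released structure: two simple spans XY and YZ with a hinge at Y.
Discontinuity in slope at Y on the released structure — sum the simple-span end rotations:
  span XY: point load 111.5 at a = 3.6: Pab(L + a)/(6LEI) = 505.8/EI
  span YZ: point load 10 at a = 2.25: Pab(L + b)/(6LEI) = 44.3/EI
  span YZ: point load 119 at a = 8.1: Pab(L + b)/(6LEI) = 159/EI
  relative rotation θ_0 = (505.8 + 203.3)/EI = 709.1/EI
A unit hogging moment at Y produces rotation L₁/(3EI) + L₂/(3EI) = 6/EI.
Slope continuity at Y: θ_0 = M_Y·6/EI, so M_Y = 709.1/6 = 118.2 kN·m (hogging).
Span YZ, ΣM about Z: R_Y^{YZ}·9 = 174.6 + 118.2, so R_Y^{YZ} = 32.53 kN and R_Z = 129 − 32.53 = 96.47 kN.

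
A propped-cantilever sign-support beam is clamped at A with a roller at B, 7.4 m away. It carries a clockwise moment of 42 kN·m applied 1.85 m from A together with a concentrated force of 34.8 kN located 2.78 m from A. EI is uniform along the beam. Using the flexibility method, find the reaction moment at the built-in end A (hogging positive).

M_A = 63.49 kN·m

Choose R_B as the redundant. The primary structure is the cantilever fixed at A.
Primary-structure tip deflection at B by superposition:
  clockwise couple 42 at a = 1.85: M₀a(2L − a)/(2EI) = 503.1/EI
  point load 34.8 at a = 2.78: Pa²(3L − a)/(6EI) = 870.5/EI
  δ_0 = 1374/EI
Flexibility coefficient — unit upward force at B: δ_{BB} = L³/(3EI) = 135.1/EI.
The prop prevents deflection at B: R_B = δ_0/δ_{BB} = 1374/135.1 = 10.17 kN.
Moment equilibrium about A: M_A = Σ(load moments about A) − R_B·L = 138.7 − 10.17×7.4 = 63.49 kN·m.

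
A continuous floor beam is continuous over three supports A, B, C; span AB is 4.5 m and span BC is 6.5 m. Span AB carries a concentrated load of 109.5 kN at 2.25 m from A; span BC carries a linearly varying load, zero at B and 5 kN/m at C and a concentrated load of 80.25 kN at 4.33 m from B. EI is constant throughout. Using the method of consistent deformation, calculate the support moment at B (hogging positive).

Release continuity at B by inserting a hinge; the redundant is the internal moment M_B. The primary structure is two simply-supported spans AB and BC.
Discontinuity in slope at B on the released structure — sum the simple-span end rotations:
  span AB: point load 109.5 at a = 2.25: Pab(L + a)/(6LEI) = 138.6/EI
  span BC: triangular load, peak 5: 7w₀L³/(360EI) = 26.7/EI
  span BC: point load 80.25 at a = 4.33: Pab(L + b)/(6LEI) = 167.6/EI
  relative rotation θ_0 = (138.6 + 194.3)/EI = 332.9/EI
A unit hogging moment at B produces rotation L₁/(3EI) + L₂/(3EI) = 3.667/EI.
Compatibility: M_B·(L₁+L₂)/(3EI) = θ_0, giving M_B = 90.79 kN·m (hogging).

M_B = 90.79 kN·m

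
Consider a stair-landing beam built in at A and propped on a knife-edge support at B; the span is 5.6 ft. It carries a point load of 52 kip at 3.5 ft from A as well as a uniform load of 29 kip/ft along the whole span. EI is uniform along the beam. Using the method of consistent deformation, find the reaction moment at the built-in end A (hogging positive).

M_A = 160.6 kip·ft

Choose R_B as the redundant. The primary structure is the cantilever fixed at A.
Primary-structure tip deflection at B by superposition:
  point load 52 at a = 3.5: Pa²(3L − a)/(6EI) = 1412/EI
  UDL 29: wL⁴/(8EI) = 3565/EI
  δ_0 = 4977/EI
Tip deflection under a unit load at B: L³/(3EI) = 58.54/EI.
Compatibility at B: δ_0 − R_B·δ_{BB} = 0, so R_B = 4977/58.54 = 85.02 kip.
Moment equilibrium about A: M_A = Σ(load moments about A) − R_B·L = 636.7 − 85.02×5.6 = 160.6 kip·ft.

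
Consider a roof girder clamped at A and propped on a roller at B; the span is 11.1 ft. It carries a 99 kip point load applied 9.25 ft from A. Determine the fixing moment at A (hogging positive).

Take the reaction at B as the redundant and release it; the primary structure is a cantilever fixed at A.
Downward deflection at the released point B due to the loads:
  point load 99 at a = 9.25: Pa²(3L − a)/(6EI) = 33953/EI
Tip deflection under a unit load at B: L³/(3EI) = 455.9/EI.
The prop prevents deflection at B: R_B = δ_0/δ_{BB} = 33953/455.9 = 74.48 kip.
Moment equilibrium about A: M_A = Σ(load moments about A) − R_B·L = 915.8 − 74.48×11.1 = 89.03 kip·ft.

M_A = 89.03 kip·ft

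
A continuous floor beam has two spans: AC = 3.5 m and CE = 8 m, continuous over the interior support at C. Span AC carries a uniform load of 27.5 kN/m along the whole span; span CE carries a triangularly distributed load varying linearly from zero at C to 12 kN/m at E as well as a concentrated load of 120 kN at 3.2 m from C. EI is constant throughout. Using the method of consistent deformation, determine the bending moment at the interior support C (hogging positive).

M_C = 172.2 kN·m

Take M_C as the redundant. Released structure: two simple spans AC and CE with a hinge at C.
End slopes at the hinge C, treating each span as simply supported:
  span AC: UDL 27.5: wL³/(24EI) = 49.13/EI
  span CE: triangular load, peak 12: 7w₀L³/(360EI) = 119.5/EI
  span CE: point load 120 at a = 3.2: Pab(L + b)/(6LEI) = 491.5/EI
  relative rotation θ_0 = (49.13 + 611)/EI = 660.1/EI
A unit hogging moment at C produces rotation L₁/(3EI) + L₂/(3EI) = 3.833/EI.
Compatibility: M_C·(L₁+L₂)/(3EI) = θ_0, giving M_C = 172.2 kN·m (hogging).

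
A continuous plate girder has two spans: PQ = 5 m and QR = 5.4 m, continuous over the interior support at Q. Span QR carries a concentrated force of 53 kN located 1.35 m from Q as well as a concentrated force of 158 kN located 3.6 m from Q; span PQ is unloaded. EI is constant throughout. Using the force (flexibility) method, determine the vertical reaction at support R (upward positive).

Take M_Q as the redundant. Released structure: two simple spans PQ and QR with a hinge at Q.
Discontinuity in slope at Q on the released structure — sum the simple-span end rotations:
  span QR: point load 53 at a = 1.35: Pab(L + b)/(6LEI) = 84.52/EI
  span QR: point load 158 at a = 3.6: Pab(L + b)/(6LEI) = 227.5/EI
  relative rotation θ_0 = (0 + 312)/EI = 312/EI
A unit hogging moment at Q produces rotation L₁/(3EI) + L₂/(3EI) = 3.467/EI.
Compatibility: M_Q·(L₁+L₂)/(3EI) = θ_0, giving M_Q = 90.01 kN·m (hogging).
Span QR, ΣM about R: R_Q^{QR}·5.4 = 499.1 + 90.01, so R_Q^{QR} = 109.1 kN and R_R = 211 − 109.1 = 101.9 kN.

R_R = 101.9 kN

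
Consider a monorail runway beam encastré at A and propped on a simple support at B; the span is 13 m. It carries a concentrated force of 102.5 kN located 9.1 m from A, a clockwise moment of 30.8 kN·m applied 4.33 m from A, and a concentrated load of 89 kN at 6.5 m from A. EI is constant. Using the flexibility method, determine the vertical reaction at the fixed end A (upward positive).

Remove the prop at B; the released (primary) structure is a cantilever built in at A.
Downward deflection at the released point B due to the loads:
  point load 102.5 at a = 9.1: Pa²(3L − a)/(6EI) = 42299/EI
  clockwise couple 30.8 at a = 4.33: M₀a(2L − a)/(2EI) = 1445/EI
  point load 89 at a = 6.5: Pa²(3L − a)/(6EI) = 20368/EI
  δ_0 = 64112/EI
Tip deflection under a unit load at B: L³/(3EI) = 732.3/EI.
Compatibility at B: δ_0 − R_B·δ_{BB} = 0, so R_B = 64112/732.3 = 87.54 kN.
Vertical equilibrium: R_A = ΣP − R_B = 191.5 − 87.54 = 104 kN.

R_A = 104 kN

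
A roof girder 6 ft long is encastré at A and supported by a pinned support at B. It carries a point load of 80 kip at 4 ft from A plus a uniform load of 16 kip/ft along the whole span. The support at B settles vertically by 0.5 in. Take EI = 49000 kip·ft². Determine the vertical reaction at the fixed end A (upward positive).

Take the reaction at B as the redundant and release it; the primary structure is a cantilever fixed at A.
Deflection at B on the released cantilever, summing each load's contribution:
  point load 80 at a = 4: Pa²(3L − a)/(6EI) = 2987/EI
  UDL 16: wL⁴/(8EI) = 2592/EI
  δ_0 = 5579/EI
Flexibility coefficient — unit upward force at B: δ_{BB} = L³/(3EI) = 72/EI.
With EI = 49000 kip·ft²: δ_0 = 0.11385 ft and δ_{BB} = 0.001469 ft/kip.
Compatibility — the beam at B must follow the support down by 0.04167 ft: δ_0 − R_B·δ_{BB} = 0.04167, so R_B = (0.11385 − 0.04167)/0.001469 = 49.12 kip.
Vertical equilibrium: R_A = ΣP − R_B = 176 − 49.12 = 126.9 kip.

R_A = 126.9 kip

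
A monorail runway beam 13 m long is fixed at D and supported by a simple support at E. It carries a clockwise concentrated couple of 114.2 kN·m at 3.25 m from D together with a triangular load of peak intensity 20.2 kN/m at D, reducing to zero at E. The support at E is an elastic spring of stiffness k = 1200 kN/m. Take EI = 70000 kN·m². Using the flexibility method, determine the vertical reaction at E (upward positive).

Release the roller at E. Primary structure: cantilever fixed at D.
Deflection at E on the released cantilever, summing each load's contribution:
  clockwise couple 114.2 at a = 3.25: M₀a(2L − a)/(2EI) = 4222/EI
  triangular load, peak 20.2 at the fixed end: w₀L⁴/(30EI) = 19231/EI
  δ_0 = 23453/EI
Flexibility coefficient — unit upward force at E: δ_{EE} = L³/(3EI) = 732.3/EI.
With EI = 70000 kN·m²: δ_0 = 0.33504 m and δ_{EE} = 0.010462 m/kN.
Compatibility — the spring shortens by R_E/k under the reaction it provides: δ_0 − R_E·δ_{EE} = R_E/k. With 1/k = 0.000833 m/kN, R_E = δ_0 / (δ_{EE} + 1/k) = 0.33504 / (0.010462 + 0.000833) = 29.66 kN.

R_E = 29.66 kN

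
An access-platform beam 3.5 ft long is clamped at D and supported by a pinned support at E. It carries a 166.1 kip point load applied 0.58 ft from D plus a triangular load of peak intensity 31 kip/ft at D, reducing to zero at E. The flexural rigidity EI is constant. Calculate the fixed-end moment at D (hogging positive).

M_D = 99.03 kip·ft

Release the roller at E. Primary structure: cantilever fixed at D.
Downward deflection at the released point E due to the loads:
  point load 166.1 at a = 0.58: Pa²(3L − a)/(6EI) = 92.38/EI
  triangular load, peak 31 at the fixed end: w₀L⁴/(30EI) = 155.1/EI
  δ_0 = 247.4/EI
Flexibility coefficient — unit upward force at E: δ_{EE} = L³/(3EI) = 14.29/EI.
Compatibility at E: δ_0 − R_E·δ_{EE} = 0, so R_E = 247.4/14.29 = 17.31 kip.
Moment equilibrium about D: M_D = Σ(load moments about D) − R_E·L = 159.6 − 17.31×3.5 = 99.03 kip·ft.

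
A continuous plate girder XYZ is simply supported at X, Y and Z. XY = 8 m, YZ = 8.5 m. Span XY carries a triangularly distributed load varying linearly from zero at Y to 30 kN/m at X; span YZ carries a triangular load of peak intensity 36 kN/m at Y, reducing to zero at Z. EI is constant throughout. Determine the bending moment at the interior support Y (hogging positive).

Insert a hinge at Y; M_Y is the redundant, and each span becomes simply supported.
Rotations at Y on the released spans (each span's end-slope, ×1/EI):
  span XY: triangular load, peak 30: 7w₀L³/(360EI) = 298.7/EI
  span YZ: triangular load, peak 36: w₀L³/(45EI) = 491.3/EI
  relative rotation θ_0 = (298.7 + 491.3)/EI = 790/EI
A unit hogging moment at Y produces rotation L₁/(3EI) + L₂/(3EI) = 5.5/EI.
Compatibility: M_Y·(L₁+L₂)/(3EI) = θ_0, giving M_Y = 143.6 kN·m (hogging).

M_Y = 143.6 kN·m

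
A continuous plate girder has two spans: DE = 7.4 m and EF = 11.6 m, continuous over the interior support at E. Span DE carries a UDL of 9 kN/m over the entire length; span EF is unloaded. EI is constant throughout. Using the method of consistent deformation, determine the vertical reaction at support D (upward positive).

R_D = 30.06 kN

Take M_E as the redundant. Released structure: two simple spans DE and EF with a hinge at E.
Rotations at E on the released spans (each span's end-slope, ×1/EI):
  span DE: UDL 9: wL³/(24EI) = 152/EI
  relative rotation θ_0 = (152 + 0)/EI = 152/EI
A unit hogging moment at E produces rotation L₁/(3EI) + L₂/(3EI) = 6.333/EI.
Compatibility: M_E·(L₁+L₂)/(3EI) = θ_0, giving M_E = 23.99 kN·m (hogging).
Span DE, ΣM about D with M_E applied at E: R_E^{DE}·7.4 = 246.4 + 23.99, so R_E^{DE} = 36.54 kN and R_D = 66.6 − 36.54 = 30.06 kN.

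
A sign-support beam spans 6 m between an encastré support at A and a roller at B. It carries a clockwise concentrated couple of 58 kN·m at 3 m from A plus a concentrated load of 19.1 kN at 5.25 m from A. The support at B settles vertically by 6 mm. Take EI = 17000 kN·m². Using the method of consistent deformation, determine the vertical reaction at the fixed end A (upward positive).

Take the reaction at B as the redundant and release it; the primary structure is a cantilever fixed at A.
Deflection at B on the released cantilever, summing each load's contribution:
  clockwise couple 58 at a = 3: M₀a(2L − a)/(2EI) = 783/EI
  point load 19.1 at a = 5.25: Pa²(3L − a)/(6EI) = 1119/EI
  δ_0 = 1902/EI
Flexibility coefficient — unit upward force at B: δ_{BB} = L³/(3EI) = 72/EI.
With EI = 17000 kN·m²: δ_0 = 0.11186 m and δ_{BB} = 0.004235 m/kN.
Compatibility — the beam at B must follow the support down by 0.006 m: δ_0 − R_B·δ_{BB} = 0.006, so R_B = (0.11186 − 0.006)/0.004235 = 25 kN.
Vertical equilibrium: R_A = ΣP − R_B = 19.1 − 25 = -5.896 kN.

R_A = -5.896 kN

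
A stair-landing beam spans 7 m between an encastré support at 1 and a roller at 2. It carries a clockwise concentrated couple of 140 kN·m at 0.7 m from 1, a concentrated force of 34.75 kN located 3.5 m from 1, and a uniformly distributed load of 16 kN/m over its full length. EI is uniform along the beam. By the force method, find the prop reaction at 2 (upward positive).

R_2 = 58.56 kN

Take the reaction at 2 as the redundant and release it; the primary structure is a cantilever fixed at 1.
Free-end deflection of the primary structure under the applied loading (downward +):
  clockwise couple 140 at a = 0.7: M₀a(2L − a)/(2EI) = 651.7/EI
  point load 34.75 at a = 3.5: Pa²(3L − a)/(6EI) = 1242/EI
  UDL 16: wL⁴/(8EI) = 4802/EI
  δ_0 = 6695/EI
Flexibility coefficient — unit upward force at 2: δ_{22} = L³/(3EI) = 114.3/EI.
Compatibility at 2: δ_0 − R_2·δ_{22} = 0, so R_2 = 6695/114.3 = 58.56 kN.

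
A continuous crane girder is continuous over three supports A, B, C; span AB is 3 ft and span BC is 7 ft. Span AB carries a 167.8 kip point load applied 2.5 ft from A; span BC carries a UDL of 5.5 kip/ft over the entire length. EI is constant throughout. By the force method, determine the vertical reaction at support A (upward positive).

Take M_B as the redundant. Released structure: two simple spans AB and BC with a hinge at B.
Rotations at B on the released spans (each span's end-slope, ×1/EI):
  span AB: point load 167.8 at a = 2.5: Pab(L + a)/(6LEI) = 64.09/EI
  span BC: UDL 5.5: wL³/(24EI) = 78.6/EI
  relative rotation θ_0 = (64.09 + 78.6)/EI = 142.7/EI
A unit hogging moment at B produces rotation L₁/(3EI) + L₂/(3EI) = 3.333/EI.
Slope continuity at B: θ_0 = M_B·3.333/EI, so M_B = 142.7/3.333 = 42.81 kip·ft (hogging).
Span AB, ΣM about A with M_B applied at B: R_B^{AB}·3 = 419.5 + 42.81, so R_B^{AB} = 154.1 kip and R_A = 167.8 − 154.1 = 13.7 kip.

R_A = 13.7 kip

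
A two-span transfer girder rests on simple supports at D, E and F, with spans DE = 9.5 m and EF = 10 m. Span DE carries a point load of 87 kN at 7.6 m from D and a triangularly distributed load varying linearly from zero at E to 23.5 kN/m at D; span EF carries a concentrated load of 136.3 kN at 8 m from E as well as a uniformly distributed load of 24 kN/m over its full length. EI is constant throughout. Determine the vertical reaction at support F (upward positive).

R_F = 195.1 kN

Release continuity at E by inserting a hinge; the redundant is the internal moment M_E. The primary structure is two simply-supported spans DE and EF.
Rotations at E on the released spans (each span's end-slope, ×1/EI):
  span DE: point load 87 at a = 7.6: Pab(L + a)/(6LEI) = 376.9/EI
  span DE: triangular load, peak 23.5: 7w₀L³/(360EI) = 391.8/EI
  span EF: point load 136.3 at a = 8: Pab(L + b)/(6LEI) = 436.2/EI
  span EF: UDL 24: wL³/(24EI) = 1000/EI
  relative rotation θ_0 = (768.7 + 1436)/EI = 2205/EI
A unit hogging moment at E produces rotation L₁/(3EI) + L₂/(3EI) = 6.5/EI.
Slope continuity at E: θ_0 = M_E·6.5/EI, so M_E = 2205/6.5 = 339.2 kN·m (hogging).
Span EF, ΣM about F: R_E^{EF}·10 = 1473 + 339.2, so R_E^{EF} = 181.2 kN and R_F = 376.3 − 181.2 = 195.1 kN.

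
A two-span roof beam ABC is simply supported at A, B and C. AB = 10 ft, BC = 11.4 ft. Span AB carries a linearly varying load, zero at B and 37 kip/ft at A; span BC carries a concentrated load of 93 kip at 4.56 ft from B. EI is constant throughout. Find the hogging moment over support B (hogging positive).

Release continuity at B by inserting a hinge; the redundant is the internal moment M_B. The primary structure is two simply-supported spans AB and BC.
Discontinuity in slope at B on the released structure — sum the simple-span end rotations:
  span AB: triangular load, peak 37: 7w₀L³/(360EI) = 719.4/EI
  span BC: point load 93 at a = 4.56: Pab(L + b)/(6LEI) = 773.5/EI
  relative rotation θ_0 = (719.4 + 773.5)/EI = 1493/EI
A unit hogging moment at B produces rotation L₁/(3EI) + L₂/(3EI) = 7.133/EI.
Slope continuity at B: θ_0 = M_B·7.133/EI, so M_B = 1493/7.133 = 209.3 kip·ft (hogging).

M_B = 209.3 kip·ft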